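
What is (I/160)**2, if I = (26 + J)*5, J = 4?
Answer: 225/256 ≈ 0.87891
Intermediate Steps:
I = 150 (I = (26 + 4)*5 = 30*5 = 150)
(I/160)**2 = (150/160)**2 = (150*(1/160))**2 = (15/16)**2 = 225/256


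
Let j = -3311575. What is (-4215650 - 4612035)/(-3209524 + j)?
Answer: 8827685/6521099 ≈ 1.3537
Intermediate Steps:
(-4215650 - 4612035)/(-3209524 + j) = (-4215650 - 4612035)/(-3209524 - 3311575) = -8827685/(-6521099) = -8827685*(-1/6521099) = 8827685/6521099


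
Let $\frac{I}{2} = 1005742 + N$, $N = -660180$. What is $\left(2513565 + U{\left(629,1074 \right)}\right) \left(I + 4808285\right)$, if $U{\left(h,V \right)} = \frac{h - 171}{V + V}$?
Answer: $\frac{14846034269197951}{1074} \approx 1.3823 \cdot 10^{13}$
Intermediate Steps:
$I = 691124$ ($I = 2 \left(1005742 - 660180\right) = 2 \cdot 345562 = 691124$)
$U{\left(h,V \right)} = \frac{-171 + h}{2 V}$
$\left(2513565 + U{\left(629,1074 \right)}\right) \left(I + 4808285\right) = \left(2513565 + \frac{-171 + 629}{2 \cdot 1074}\right) \left(691124 + 4808285\right) = \left(2513565 + \frac{1}{2} \cdot \frac{1}{1074} \cdot 458\right) 5499409 = \left(2513565 + \frac{229}{1074}\right) 5499409 = \frac{2699569039}{1074} \cdot 5499409 = \frac{14846034269197951}{1074}$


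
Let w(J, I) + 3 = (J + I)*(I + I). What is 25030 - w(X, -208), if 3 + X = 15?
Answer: -56503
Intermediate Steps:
X = 12 (X = -3 + 15 = 12)
w(J, I) = -3 + 2*I*(I + J) (w(J, I) = -3 + (J + I)*(I + I) = -3 + (I + J)*(2*I) = -3 + 2*I*(I + J))
25030 - w(X, -208) = 25030 - (-3 + 2*(-208)**2 + 2*(-208)*12) = 25030 - (-3 + 2*43264 - 4992) = 25030 - (-3 + 86528 - 4992) = 25030 - 1*81533 = 25030 - 81533 = -56503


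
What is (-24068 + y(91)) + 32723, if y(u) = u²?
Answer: 16936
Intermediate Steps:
(-24068 + y(91)) + 32723 = (-24068 + 91²) + 32723 = (-24068 + 8281) + 32723 = -15787 + 32723 = 16936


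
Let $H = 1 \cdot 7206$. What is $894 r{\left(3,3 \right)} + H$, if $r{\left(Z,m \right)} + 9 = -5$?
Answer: $-5310$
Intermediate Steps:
$r{\left(Z,m \right)} = -14$ ($r{\left(Z,m \right)} = -9 - 5 = -14$)
$H = 7206$
$894 r{\left(3,3 \right)} + H = 894 \left(-14\right) + 7206 = -12516 + 7206 = -5310$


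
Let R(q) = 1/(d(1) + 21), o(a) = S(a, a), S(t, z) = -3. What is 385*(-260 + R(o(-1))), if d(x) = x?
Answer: -200165/2 ≈ -1.0008e+5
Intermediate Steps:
o(a) = -3
R(q) = 1/22 (R(q) = 1/(1 + 21) = 1/22)
385*(-260 + R(o(-1))) = 385*(-260 + 1/22) = 385*(-5719/22) = -200165/2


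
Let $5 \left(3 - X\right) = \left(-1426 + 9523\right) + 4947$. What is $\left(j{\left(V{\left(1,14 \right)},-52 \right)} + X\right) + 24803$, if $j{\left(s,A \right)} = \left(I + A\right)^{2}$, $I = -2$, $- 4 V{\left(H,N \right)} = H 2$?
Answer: $\frac{125566}{5} \approx 25113.0$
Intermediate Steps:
$V{\left(H,N \right)} = - \frac{H}{2}$ ($V{\left(H,N \right)} = - \frac{H 2}{4} = - \frac{2 H}{4} = - \frac{H}{2}$)
$j{\left(s,A \right)} = \left(-2 + A\right)^{2}$
$X = - \frac{13029}{5}$ ($X = 3 - \frac{\left(-1426 + 9523\right) + 4947}{5} = 3 - \frac{8097 + 4947}{5} = 3 - \frac{13044}{5} = - \frac{13029}{5} \approx -2605.8$)
$\left(j{\left(V{\left(1,14 \right)},-52 \right)} + X\right) + 24803 = \left(\left(-2 - 52\right)^{2} - \frac{13029}{5}\right) + 24803 = \left(\left(-54\right)^{2} - \frac{13029}{5}\right) + 24803 = \left(2916 - \frac{13029}{5}\right) + 24803 = \frac{1551}{5} + 24803 = \frac{125566}{5}$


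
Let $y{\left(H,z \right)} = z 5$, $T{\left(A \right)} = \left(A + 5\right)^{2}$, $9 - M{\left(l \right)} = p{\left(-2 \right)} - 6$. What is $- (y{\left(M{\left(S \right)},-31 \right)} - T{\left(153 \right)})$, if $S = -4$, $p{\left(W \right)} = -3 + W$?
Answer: $25119$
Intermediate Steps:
$M{\left(l \right)} = 20$ ($M{\left(l \right)} = 9 - \left(\left(-3 - 2\right) - 6\right) = 9 - \left(-5 - 6\right) = 9 - -11 = 9 + 11 = 20$)
$T{\left(A \right)} = \left(5 + A\right)^{2}$
$y{\left(H,z \right)} = 5 z$
$- (y{\left(M{\left(S \right)},-31 \right)} - T{\left(153 \right)}) = - (5 \left(-31\right) - \left(5 + 153\right)^{2}) = - (-155 - 158^{2}) = - (-155 - 24964) = \left(-1\right) \left(-25119\right) = 25119$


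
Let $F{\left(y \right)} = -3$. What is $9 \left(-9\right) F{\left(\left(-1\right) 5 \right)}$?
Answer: $243$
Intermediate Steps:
$9 \left(-9\right) F{\left(\left(-1\right) 5 \right)} = 9 \left(-9\right) \left(-3\right) = \left(-81\right) \left(-3\right) = 243$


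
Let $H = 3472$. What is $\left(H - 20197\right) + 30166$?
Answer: $13441$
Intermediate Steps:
$\left(H - 20197\right) + 30166 = \left(3472 - 20197\right) + 30166 = -16725 + 30166 = 13441$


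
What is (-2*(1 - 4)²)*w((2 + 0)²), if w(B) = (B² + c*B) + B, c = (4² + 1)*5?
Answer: -6480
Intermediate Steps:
c = 85 (c = (16 + 1)*5 = 17*5 = 85)
w(B) = B² + 86*B (w(B) = (B² + 85*B) + B = B² + 86*B)
(-2*(1 - 4)²)*w((2 + 0)²) = (-2*(1 - 4)²)*((2 + 0)²*(86 + (2 + 0)²)) = (-2*(-3)²)*(2²*(86 + 2²)) = (-2*9)*(4*(86 + 4)) = -72*90 = -18*360 = -6480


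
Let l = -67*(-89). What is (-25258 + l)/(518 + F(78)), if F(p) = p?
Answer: -19295/596 ≈ -32.374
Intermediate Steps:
l = 5963
(-25258 + l)/(518 + F(78)) = (-25258 + 5963)/(518 + 78) = -19295/596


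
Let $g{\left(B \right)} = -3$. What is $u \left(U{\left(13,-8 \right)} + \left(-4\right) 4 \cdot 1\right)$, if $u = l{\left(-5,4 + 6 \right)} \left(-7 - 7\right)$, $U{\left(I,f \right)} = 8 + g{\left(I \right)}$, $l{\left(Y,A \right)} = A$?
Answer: $1540$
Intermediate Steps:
$U{\left(I,f \right)} = 5$ ($U{\left(I,f \right)} = 8 - 3 = 5$)
$u = -140$ ($u = \left(4 + 6\right) \left(-7 - 7\right) = 10 \left(-14\right) = -140$)
$u \left(U{\left(13,-8 \right)} + \left(-4\right) 4 \cdot 1\right) = - 140 \left(5 + \left(-4\right) 4 \cdot 1\right) = - 140 \left(5 - 16\right) = \left(-140\right) \left(-11\right) = 1540$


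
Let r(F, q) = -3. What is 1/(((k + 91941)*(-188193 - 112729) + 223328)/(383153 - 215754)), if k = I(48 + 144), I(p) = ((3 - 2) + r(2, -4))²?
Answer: -167399/27668049962 ≈ -6.0503e-6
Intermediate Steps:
I(p) = 4 (I(p) = ((3 - 2) - 3)² = (1 - 3)² = (-2)² = 4)
k = 4
1/(((k + 91941)*(-188193 - 112729) + 223328)/(383153 - 215754)) = 1/(((4 + 91941)*(-188193 - 112729) + 223328)/(383153 - 215754)) = 1/((91945*(-300922) + 223328)/167399) = 1/((-27668273290 + 223328)*(1/167399)) = 1/(-27668049962*1/167399) = 1/(-27668049962/167399) = -167399/27668049962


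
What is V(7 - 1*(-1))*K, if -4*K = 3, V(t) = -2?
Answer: 3/2 ≈ 1.5000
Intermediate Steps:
K = -¾ (K = -¼*3 = -¾ ≈ -0.75000)
V(7 - 1*(-1))*K = -2*(-¾) = 3/2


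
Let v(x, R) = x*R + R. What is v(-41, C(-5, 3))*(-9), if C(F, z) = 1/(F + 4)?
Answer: -360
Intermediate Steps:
C(F, z) = 1/(4 + F)
v(x, R) = R + R*x (v(x, R) = R*x + R = R + R*x)
v(-41, C(-5, 3))*(-9) = ((1 - 41)/(4 - 5))*(-9) = (-40/(-1))*(-9) = -1*(-40)*(-9) = 40*(-9) = -360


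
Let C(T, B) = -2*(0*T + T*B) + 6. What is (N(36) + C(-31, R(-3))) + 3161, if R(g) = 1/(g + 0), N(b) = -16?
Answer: 9391/3 ≈ 3130.3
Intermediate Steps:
R(g) = 1/g
C(T, B) = 6 - 2*B*T (C(T, B) = -2*(0 + B*T) + 6 = -2*B*T + 6 = 6 - 2*B*T)
(N(36) + C(-31, R(-3))) + 3161 = (-16 + (6 - 2*(-31)/(-3))) + 3161 = (-16 + (6 - 2*(-⅓)*(-31))) + 3161 = (-16 + (6 - 62/3)) + 3161 = (-16 - 44/3) + 3161 = -92/3 + 3161 = 9391/3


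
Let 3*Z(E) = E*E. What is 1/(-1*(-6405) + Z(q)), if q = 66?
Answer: 1/7857 ≈ 0.00012728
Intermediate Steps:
Z(E) = E²/3 (Z(E) = (E*E)/3 = E²/3)
1/(-1*(-6405) + Z(q)) = 1/(-1*(-6405) + (⅓)*66²) = 1/(6405 + (⅓)*4356) = 1/(6405 + 1452) = 1/7857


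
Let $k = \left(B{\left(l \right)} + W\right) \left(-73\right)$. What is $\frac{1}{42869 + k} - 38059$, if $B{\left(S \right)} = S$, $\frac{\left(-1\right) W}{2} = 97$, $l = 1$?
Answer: $- \frac{2167764521}{56958} \approx -38059.0$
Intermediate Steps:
$W = -194$ ($W = \left(-2\right) 97 = -194$)
$k = 14089$ ($k = \left(1 - 194\right) \left(-73\right) = \left(-193\right) \left(-73\right) = 14089$)
$\frac{1}{42869 + k} - 38059 = \frac{1}{42869 + 14089} - 38059 = \frac{1}{56958} - 38059 = - \frac{2167764521}{56958}$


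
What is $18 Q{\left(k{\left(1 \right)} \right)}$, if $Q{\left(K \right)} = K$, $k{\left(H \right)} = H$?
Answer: $18$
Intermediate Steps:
$18 Q{\left(k{\left(1 \right)} \right)} = 18 \cdot 1 = 18$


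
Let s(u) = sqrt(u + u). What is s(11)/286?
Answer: sqrt(22)/286 ≈ 0.016400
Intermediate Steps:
s(u) = sqrt(2)*sqrt(u) (s(u) = sqrt(2*u) = sqrt(2)*sqrt(u))
s(11)/286 = (sqrt(2)*sqrt(11))/286 = sqrt(22)*(1/286) = sqrt(22)/286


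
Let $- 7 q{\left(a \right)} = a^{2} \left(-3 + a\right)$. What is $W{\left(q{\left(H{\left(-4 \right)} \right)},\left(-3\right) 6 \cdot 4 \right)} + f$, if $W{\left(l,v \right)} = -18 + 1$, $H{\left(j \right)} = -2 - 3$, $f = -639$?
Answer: $-656$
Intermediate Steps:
$H{\left(j \right)} = -5$
$q{\left(a \right)} = - \frac{a^{2} \left(-3 + a\right)}{7}$
$W{\left(l,v \right)} = -17$
$W{\left(q{\left(H{\left(-4 \right)} \right)},\left(-3\right) 6 \cdot 4 \right)} + f = -17 - 639 = -656$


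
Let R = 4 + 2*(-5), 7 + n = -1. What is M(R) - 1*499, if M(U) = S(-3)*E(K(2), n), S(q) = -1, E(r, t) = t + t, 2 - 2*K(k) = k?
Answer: -483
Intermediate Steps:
K(k) = 1 - k/2
n = -8 (n = -7 - 1 = -8)
R = -6 (R = 4 - 10 = -6)
E(r, t) = 2*t
M(U) = 16 (M(U) = -2*(-8) = -1*(-16) = 16)
M(R) - 1*499 = 16 - 1*499 = 16 - 499 = -483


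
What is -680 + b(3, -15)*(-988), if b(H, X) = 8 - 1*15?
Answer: 6236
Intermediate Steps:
b(H, X) = -7 (b(H, X) = 8 - 15 = -7)
-680 + b(3, -15)*(-988) = -680 - 7*(-988) = -680 + 6916 = 6236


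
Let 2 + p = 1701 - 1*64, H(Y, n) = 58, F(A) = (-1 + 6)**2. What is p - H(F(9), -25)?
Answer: 1577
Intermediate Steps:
F(A) = 25 (F(A) = 5**2 = 25)
p = 1635 (p = -2 + (1701 - 1*64) = -2 + (1701 - 64) = -2 + 1637 = 1635)
p - H(F(9), -25) = 1635 - 1*58 = 1635 - 58 = 1577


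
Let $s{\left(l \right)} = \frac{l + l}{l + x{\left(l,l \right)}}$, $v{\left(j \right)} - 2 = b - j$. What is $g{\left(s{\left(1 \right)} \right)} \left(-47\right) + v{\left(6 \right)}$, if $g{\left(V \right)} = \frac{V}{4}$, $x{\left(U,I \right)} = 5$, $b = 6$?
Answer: $- \frac{23}{12} \approx -1.9167$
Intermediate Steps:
$v{\left(j \right)} = 8 - j$ ($v{\left(j \right)} = 2 - \left(-6 + j\right) = 8 - j$)
$s{\left(l \right)} = \frac{2 l}{5 + l}$ ($s{\left(l \right)} = \frac{l + l}{l + 5} = \frac{2 l}{5 + l}$)
$g{\left(V \right)} = \frac{V}{4}$ ($g{\left(V \right)} = V \frac{1}{4} = \frac{V}{4}$)
$g{\left(s{\left(1 \right)} \right)} \left(-47\right) + v{\left(6 \right)} = \frac{2 \cdot 1 \frac{1}{5 + 1}}{4} \left(-47\right) + \left(8 - 6\right) = \frac{2 \cdot 1 \cdot \frac{1}{6}}{4} \left(-47\right) + \left(8 - 6\right) = \frac{2 \cdot 1 \cdot \frac{1}{6}}{4} \left(-47\right) + 2 = \frac{1}{4} \cdot \frac{1}{3} \left(-47\right) + 2 = \frac{1}{12} \left(-47\right) + 2 = - \frac{47}{12} + 2 = - \frac{23}{12}$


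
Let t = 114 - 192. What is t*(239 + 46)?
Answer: -22230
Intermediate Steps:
t = -78
t*(239 + 46) = -78*(239 + 46) = -78*285 = -22230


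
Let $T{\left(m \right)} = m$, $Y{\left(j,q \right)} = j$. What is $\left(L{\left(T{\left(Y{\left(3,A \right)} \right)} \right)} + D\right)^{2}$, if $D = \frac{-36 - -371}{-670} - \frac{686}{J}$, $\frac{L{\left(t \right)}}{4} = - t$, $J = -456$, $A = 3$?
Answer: $\frac{6285049}{51984} \approx 120.9$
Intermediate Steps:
$L{\left(t \right)} = - 4 t$ ($L{\left(t \right)} = 4 \left(- t\right) = - 4 t$)
$D = \frac{229}{228}$ ($D = \frac{-36 - -371}{-670} - \frac{686}{-456} = \left(-36 + 371\right) \left(- \frac{1}{670}\right) - - \frac{343}{228} = 335 \left(- \frac{1}{670}\right) + \frac{343}{228} = - \frac{1}{2} + \frac{343}{228} = \frac{229}{228} \approx 1.0044$)
$\left(L{\left(T{\left(Y{\left(3,A \right)} \right)} \right)} + D\right)^{2} = \left(\left(-4\right) 3 + \frac{229}{228}\right)^{2} = \left(-12 + \frac{229}{228}\right)^{2} = \left(- \frac{2507}{228}\right)^{2} = \frac{6285049}{51984}$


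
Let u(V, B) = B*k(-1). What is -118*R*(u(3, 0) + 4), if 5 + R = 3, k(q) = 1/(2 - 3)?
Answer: 944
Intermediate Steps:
k(q) = -1 (k(q) = 1/(-1) = -1)
u(V, B) = -B (u(V, B) = B*(-1) = -B)
R = -2 (R = -5 + 3 = -2)
-118*R*(u(3, 0) + 4) = -(-236)*(-1*0 + 4) = -(-236)*(0 + 4) = -(-236)*4 = -118*(-8) = 944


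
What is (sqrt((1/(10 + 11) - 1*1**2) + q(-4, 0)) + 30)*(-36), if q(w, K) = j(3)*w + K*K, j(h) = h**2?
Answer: -1080 - 24*I*sqrt(4074)/7 ≈ -1080.0 - 218.84*I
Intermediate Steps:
q(w, K) = K**2 + 9*w (q(w, K) = 3**2*w + K*K = 9*w + K**2 = K**2 + 9*w)
(sqrt((1/(10 + 11) - 1*1**2) + q(-4, 0)) + 30)*(-36) = (sqrt((1/(10 + 11) - 1*1**2) + (0**2 + 9*(-4))) + 30)*(-36) = (sqrt((1/21 - 1*1) + (0 - 36)) + 30)*(-36) = (sqrt((1/21 - 1) - 36) + 30)*(-36) = (sqrt(-20/21 - 36) + 30)*(-36) = (sqrt(-776/21) + 30)*(-36) = (2*I*sqrt(4074)/21 + 30)*(-36) = (30 + 2*I*sqrt(4074)/21)*(-36) = -1080 - 24*I*sqrt(4074)/7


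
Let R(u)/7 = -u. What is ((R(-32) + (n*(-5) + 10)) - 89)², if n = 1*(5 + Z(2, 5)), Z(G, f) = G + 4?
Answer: 8100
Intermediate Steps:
Z(G, f) = 4 + G
n = 11 (n = 1*(5 + (4 + 2)) = 1*(5 + 6) = 1*11 = 11)
R(u) = -7*u (R(u) = 7*(-u) = -7*u)
((R(-32) + (n*(-5) + 10)) - 89)² = ((-7*(-32) + (11*(-5) + 10)) - 89)² = ((224 + (-55 + 10)) - 89)² = ((224 - 45) - 89)² = (179 - 89)² = 90² = 8100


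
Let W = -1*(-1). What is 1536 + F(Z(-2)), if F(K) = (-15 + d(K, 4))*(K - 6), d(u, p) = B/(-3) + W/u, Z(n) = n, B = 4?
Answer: 5012/3 ≈ 1670.7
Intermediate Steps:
W = 1
d(u, p) = -4/3 + 1/u (d(u, p) = 4/(-3) + 1/u = 4*(-⅓) + 1/u = -4/3 + 1/u)
F(K) = (-6 + K)*(-49/3 + 1/K) (F(K) = (-15 + (-4/3 + 1/K))*(K - 6) = (-49/3 + 1/K)*(-6 + K) = (-6 + K)*(-49/3 + 1/K))
1536 + F(Z(-2)) = 1536 + (99 - 6/(-2) - 49/3*(-2)) = 1536 + (99 - 6*(-½) + 98/3) = 1536 + (99 + 3 + 98/3) = 1536 + 404/3 = 5012/3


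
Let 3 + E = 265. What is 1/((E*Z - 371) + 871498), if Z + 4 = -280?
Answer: 1/796719 ≈ 1.2551e-6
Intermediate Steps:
E = 262 (E = -3 + 265 = 262)
Z = -284 (Z = -4 - 280 = -284)
1/((E*Z - 371) + 871498) = 1/((262*(-284) - 371) + 871498) = 1/((-74408 - 371) + 871498) = 1/(-74779 + 871498) = 1/796719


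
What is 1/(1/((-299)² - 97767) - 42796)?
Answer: -8366/358031337 ≈ -2.3367e-5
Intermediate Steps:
1/(1/((-299)² - 97767) - 42796) = 1/(1/(89401 - 97767) - 42796) = 1/(1/(-8366) - 42796) = 1/(-1/8366 - 42796) = 1/(-358031337/8366) = -8366/358031337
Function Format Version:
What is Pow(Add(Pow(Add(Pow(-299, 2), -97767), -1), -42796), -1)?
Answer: Rational(-8366, 358031337) ≈ -2.3367e-5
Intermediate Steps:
Pow(Add(Pow(Add(Pow(-299, 2), -97767), -1), -42796), -1) = Pow(Add(Pow(Add(89401, -97767), -1), -42796), -1) = Pow(Add(Pow(-8366, -1), -42796), -1) = Pow(Add(Rational(-1, 8366), -42796), -1) = Pow(Rational(-358031337, 8366), -1) = Rational(-8366, 358031337)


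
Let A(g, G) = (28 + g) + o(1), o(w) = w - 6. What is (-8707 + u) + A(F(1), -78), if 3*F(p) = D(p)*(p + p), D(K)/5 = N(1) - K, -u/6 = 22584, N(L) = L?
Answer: -144188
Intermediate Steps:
o(w) = -6 + w
u = -135504 (u = -6*22584 = -135504)
D(K) = 5 - 5*K (D(K) = 5*(1 - K) = 5 - 5*K)
F(p) = 2*p*(5 - 5*p)/3 (F(p) = ((5 - 5*p)*(p + p))/3 = ((5 - 5*p)*(2*p))/3 = (2*p*(5 - 5*p))/3 = 2*p*(5 - 5*p)/3)
A(g, G) = 23 + g (A(g, G) = (28 + g) + (-6 + 1) = (28 + g) - 5 = 23 + g)
(-8707 + u) + A(F(1), -78) = (-8707 - 135504) + (23 + (10/3)*1*(1 - 1*1)) = -144211 + (23 + (10/3)*1*(1 - 1)) = -144211 + (23 + (10/3)*1*0) = -144211 + (23 + 0) = -144211 + 23 = -144188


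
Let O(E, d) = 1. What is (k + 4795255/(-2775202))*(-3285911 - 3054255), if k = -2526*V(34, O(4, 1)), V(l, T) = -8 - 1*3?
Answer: -244435486907193911/1387601 ≈ -1.7616e+11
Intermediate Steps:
V(l, T) = -11 (V(l, T) = -8 - 3 = -11)
k = 27786 (k = -2526*(-11) = 27786)
(k + 4795255/(-2775202))*(-3285911 - 3054255) = (27786 + 4795255/(-2775202))*(-3285911 - 3054255) = (27786 + 4795255*(-1/2775202))*(-6340166) = (27786 - 4795255/2775202)*(-6340166) = (77106967517/2775202)*(-6340166) = -244435486907193911/1387601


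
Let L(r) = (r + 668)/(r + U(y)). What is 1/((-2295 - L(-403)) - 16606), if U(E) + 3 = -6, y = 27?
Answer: -412/7786947 ≈ -5.2909e-5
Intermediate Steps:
U(E) = -9 (U(E) = -3 - 6 = -9)
L(r) = (668 + r)/(-9 + r) (L(r) = (r + 668)/(r - 9) = (668 + r)/(-9 + r))
1/((-2295 - L(-403)) - 16606) = 1/((-2295 - (668 - 403)/(-9 - 403)) - 16606) = 1/((-2295 - 265/(-412)) - 16606) = 1/((-2295 - (-1)*265/412) - 16606) = 1/((-2295 - 1*(-265/412)) - 16606) = 1/((-2295 + 265/412) - 16606) = 1/(-945275/412 - 16606) = 1/(-7786947/412) = -412/7786947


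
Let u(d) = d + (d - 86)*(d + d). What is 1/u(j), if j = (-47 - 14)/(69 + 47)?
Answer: 6728/608719 ≈ 0.011053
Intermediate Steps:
j = -61/116 ≈ -0.52586
u(d) = d + 2*d*(-86 + d) (u(d) = d + (-86 + d)*(2*d) = d + 2*d*(-86 + d))
1/u(j) = 1/(-61*(-171 + 2*(-61/116))/116) = 1/(-61*(-171 - 61/58)/116) = 1/(-61/116*(-9979/58)) = 1/(608719/6728) = 6728/608719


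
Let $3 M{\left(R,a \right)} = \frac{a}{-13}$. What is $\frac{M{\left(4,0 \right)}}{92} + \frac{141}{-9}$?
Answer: $- \frac{47}{3} \approx -15.667$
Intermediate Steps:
$M{\left(R,a \right)} = - \frac{a}{39}$ ($M{\left(R,a \right)} = \frac{a \frac{1}{-13}}{3} = \frac{a \left(- \frac{1}{13}\right)}{3} = \frac{\left(- \frac{1}{13}\right) a}{3} = - \frac{a}{39}$)
$\frac{M{\left(4,0 \right)}}{92} + \frac{141}{-9} = \frac{\left(- \frac{1}{39}\right) 0}{92} + \frac{141}{-9} = 0 \cdot \frac{1}{92} + 141 \left(- \frac{1}{9}\right) = 0 - \frac{47}{3} = - \frac{47}{3}$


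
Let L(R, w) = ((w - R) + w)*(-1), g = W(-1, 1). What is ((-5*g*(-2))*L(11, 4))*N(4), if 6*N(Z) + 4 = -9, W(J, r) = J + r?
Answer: 0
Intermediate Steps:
N(Z) = -13/6 (N(Z) = -⅔ + (⅙)*(-9) = -⅔ - 3/2 = -13/6)
g = 0 (g = -1 + 1 = 0)
L(R, w) = R - 2*w (L(R, w) = (-R + 2*w)*(-1) = R - 2*w)
((-5*g*(-2))*L(11, 4))*N(4) = ((-5*0*(-2))*(11 - 2*4))*(-13/6) = ((0*(-2))*(11 - 8))*(-13/6) = (0*3)*(-13/6) = 0*(-13/6) = 0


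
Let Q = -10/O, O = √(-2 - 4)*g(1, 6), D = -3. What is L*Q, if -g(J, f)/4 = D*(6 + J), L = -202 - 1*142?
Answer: -430*I*√6/63 ≈ -16.719*I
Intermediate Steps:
L = -344 (L = -202 - 142 = -344)
g(J, f) = 72 + 12*J (g(J, f) = -(-12)*(6 + J) = -4*(-18 - 3*J) = 72 + 12*J)
O = 84*I*√6 (O = √(-2 - 4)*(72 + 12*1) = √(-6)*(72 + 12) = (I*√6)*84 = 84*I*√6 ≈ 205.76*I)
Q = 5*I*√6/252 (Q = -10*(-I*√6/504) = -(-5)*I*√6/252 = 5*I*√6/252 ≈ 0.048601*I)
L*Q = -430*I*√6/63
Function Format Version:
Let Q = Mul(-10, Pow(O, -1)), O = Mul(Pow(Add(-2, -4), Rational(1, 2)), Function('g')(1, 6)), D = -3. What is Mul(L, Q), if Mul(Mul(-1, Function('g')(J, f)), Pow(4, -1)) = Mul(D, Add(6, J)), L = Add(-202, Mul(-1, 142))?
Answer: Mul(Rational(-430, 63), I, Pow(6, Rational(1, 2))) ≈ Mul(-16.719, I)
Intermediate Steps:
L = -344 (L = Add(-202, -142) = -344)
Function('g')(J, f) = Add(72, Mul(12, J)) (Function('g')(J, f) = Mul(-4, Mul(-3, Add(6, J))) = Mul(-4, Add(-18, Mul(-3, J))) = Add(72, Mul(12, J)))
O = Mul(84, I, Pow(6, Rational(1, 2))) (O = Mul(Pow(Add(-2, -4), Rational(1, 2)), Add(72, Mul(12, 1))) = Mul(Pow(-6, Rational(1, 2)), Add(72, 12)) = Mul(Mul(I, Pow(6, Rational(1, 2))), 84) = Mul(84, I, Pow(6, Rational(1, 2))) ≈ Mul(205.76, I))
Q = Mul(Rational(5, 252), I, Pow(6, Rational(1, 2))) (Q = Mul(-10, Pow(Mul(84, I, Pow(6, Rational(1, 2))), -1)) = Mul(-10, Mul(Rational(-1, 504), I, Pow(6, Rational(1, 2)))) = Mul(Rational(5, 252), I, Pow(6, Rational(1, 2))) ≈ Mul(0.048601, I))
Mul(L, Q) = Mul(-344, Mul(Rational(5, 252), I, Pow(6, Rational(1, 2)))) = Mul(Rational(-430, 63), I, Pow(6, Rational(1, 2)))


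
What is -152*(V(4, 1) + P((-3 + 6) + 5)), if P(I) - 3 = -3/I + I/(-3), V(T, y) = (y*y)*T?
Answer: -1805/3 ≈ -601.67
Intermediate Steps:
V(T, y) = T*y² (V(T, y) = y²*T = T*y²)
P(I) = 3 - 3/I - I/3 (P(I) = 3 + (-3/I + I/(-3)) = 3 + (-3/I + I*(-⅓)) = 3 + (-3/I - I/3) = 3 - 3/I - I/3)
-152*(V(4, 1) + P((-3 + 6) + 5)) = -152*(4*1² + (3 - 3/((-3 + 6) + 5) - ((-3 + 6) + 5)/3)) = -152*(4*1 + (3 - 3/(3 + 5) - (3 + 5)/3)) = -152*(4 + (3 - 3/8 - ⅓*8)) = -152*(4 + (3 - 3*⅛ - 8/3)) = -152*(4 + (3 - 3/8 - 8/3)) = -152*(4 - 1/24) = -152*95/24 = -1805/3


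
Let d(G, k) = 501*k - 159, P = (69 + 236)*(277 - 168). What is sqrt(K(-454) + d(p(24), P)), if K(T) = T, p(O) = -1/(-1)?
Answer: 2*sqrt(4163783) ≈ 4081.1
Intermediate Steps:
P = 33245 (P = 305*109 = 33245)
p(O) = 1 (p(O) = -1*(-1) = 1)
d(G, k) = -159 + 501*k
sqrt(K(-454) + d(p(24), P)) = sqrt(-454 + (-159 + 501*33245)) = sqrt(-454 + (-159 + 16655745)) = sqrt(-454 + 16655586) = sqrt(16655132) = 2*sqrt(4163783)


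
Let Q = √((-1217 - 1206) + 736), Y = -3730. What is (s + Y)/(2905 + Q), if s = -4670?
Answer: -435750/150727 + 150*I*√1687/150727 ≈ -2.891 + 0.040875*I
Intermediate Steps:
Q = I*√1687 (Q = √(-2423 + 736) = √(-1687) = I*√1687 ≈ 41.073*I)
(s + Y)/(2905 + Q) = (-4670 - 3730)/(2905 + I*√1687) = -8400/(2905 + I*√1687)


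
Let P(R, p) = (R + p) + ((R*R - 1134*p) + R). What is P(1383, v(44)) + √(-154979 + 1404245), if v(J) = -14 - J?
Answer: 1981169 + √1249266 ≈ 1.9823e+6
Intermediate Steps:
P(R, p) = R² - 1133*p + 2*R (P(R, p) = (R + p) + ((R² - 1134*p) + R) = (R + p) + (R + R² - 1134*p) = R² - 1133*p + 2*R)
P(1383, v(44)) + √(-154979 + 1404245) = (1383² - 1133*(-14 - 1*44) + 2*1383) + √(-154979 + 1404245) = (1912689 - 1133*(-14 - 44) + 2766) + √1249266 = (1912689 - 1133*(-58) + 2766) + √1249266 = (1912689 + 65714 + 2766) + √1249266 = 1981169 + √1249266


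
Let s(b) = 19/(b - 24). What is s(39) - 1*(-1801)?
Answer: 27034/15 ≈ 1802.3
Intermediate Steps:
s(b) = 19/(-24 + b)
s(39) - 1*(-1801) = 19/(-24 + 39) - 1*(-1801) = 19/15 + 1801 = 27034/15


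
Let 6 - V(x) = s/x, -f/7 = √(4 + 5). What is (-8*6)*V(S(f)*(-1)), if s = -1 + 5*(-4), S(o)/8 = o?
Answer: -294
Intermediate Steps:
f = -21 (f = -7*√(4 + 5) = -7*√9 = -7*3 = -21)
S(o) = 8*o
s = -21 (s = -1 - 20 = -21)
V(x) = 6 + 21/x (V(x) = 6 - (-21)/x = 6 + 21/x)
(-8*6)*V(S(f)*(-1)) = (-8*6)*(6 + 21/(((8*(-21))*(-1)))) = -48*(6 + 21/((-168*(-1)))) = -48*(6 + 21/168) = -48*(6 + 21*(1/168)) = -48*(6 + ⅛) = -48*49/8 = -294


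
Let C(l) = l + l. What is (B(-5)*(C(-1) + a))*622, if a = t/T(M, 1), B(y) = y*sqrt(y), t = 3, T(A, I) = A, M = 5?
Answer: 4354*I*sqrt(5) ≈ 9735.8*I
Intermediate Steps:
B(y) = y**(3/2)
C(l) = 2*l
a = 3/5 ≈ 0.60000
(B(-5)*(C(-1) + a))*622 = ((-5)**(3/2)*(2*(-1) + 3/5))*622 = ((-5*I*sqrt(5))*(-2 + 3/5))*622 = (-5*I*sqrt(5)*(-7/5))*622 = (7*I*sqrt(5))*622 = 4354*I*sqrt(5)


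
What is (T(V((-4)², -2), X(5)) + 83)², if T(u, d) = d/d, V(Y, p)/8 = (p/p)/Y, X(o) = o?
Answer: 7056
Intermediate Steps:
V(Y, p) = 8/Y (V(Y, p) = 8*((p/p)/Y) = 8*(1/Y) = 8/Y)
T(u, d) = 1
(T(V((-4)², -2), X(5)) + 83)² = (1 + 83)² = 84² = 7056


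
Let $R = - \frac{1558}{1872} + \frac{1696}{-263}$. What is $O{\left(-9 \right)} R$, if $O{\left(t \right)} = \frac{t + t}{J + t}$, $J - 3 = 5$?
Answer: $- \frac{1792333}{13676} \approx -131.06$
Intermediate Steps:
$J = 8$ ($J = 3 + 5 = 8$)
$R = - \frac{1792333}{246168}$ ($R = \left(-1558\right) \frac{1}{1872} + 1696 \left(- \frac{1}{263}\right) = - \frac{779}{936} - \frac{1696}{263} = - \frac{1792333}{246168} \approx -7.2809$)
$O{\left(t \right)} = \frac{2 t}{8 + t}$ ($O{\left(t \right)} = \frac{t + t}{8 + t} = \frac{2 t}{8 + t}$)
$O{\left(-9 \right)} R = 2 \left(-9\right) \frac{1}{8 - 9} \left(- \frac{1792333}{246168}\right) = 2 \left(-9\right) \frac{1}{-1} \left(- \frac{1792333}{246168}\right) = 2 \left(-9\right) \left(-1\right) \left(- \frac{1792333}{246168}\right) = 18 \left(- \frac{1792333}{246168}\right) = - \frac{1792333}{13676}$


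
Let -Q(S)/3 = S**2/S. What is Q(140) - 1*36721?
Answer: -37141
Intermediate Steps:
Q(S) = -3*S (Q(S) = -3*S**2/S = -3*S)
Q(140) - 1*36721 = -3*140 - 1*36721 = -420 - 36721 = -37141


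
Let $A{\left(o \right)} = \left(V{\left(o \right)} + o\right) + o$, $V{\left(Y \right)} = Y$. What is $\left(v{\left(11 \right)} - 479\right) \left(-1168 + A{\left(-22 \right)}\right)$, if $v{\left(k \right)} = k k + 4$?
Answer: $436836$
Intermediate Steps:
$A{\left(o \right)} = 3 o$ ($A{\left(o \right)} = \left(o + o\right) + o = 2 o + o = 3 o$)
$v{\left(k \right)} = 4 + k^{2}$ ($v{\left(k \right)} = k^{2} + 4 = 4 + k^{2}$)
$\left(v{\left(11 \right)} - 479\right) \left(-1168 + A{\left(-22 \right)}\right) = \left(\left(4 + 11^{2}\right) - 479\right) \left(-1168 + 3 \left(-22\right)\right) = \left(\left(4 + 121\right) - 479\right) \left(-1168 - 66\right) = \left(125 - 479\right) \left(-1234\right) = \left(-354\right) \left(-1234\right) = 436836$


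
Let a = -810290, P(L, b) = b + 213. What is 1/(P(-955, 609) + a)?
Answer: -1/809468 ≈ -1.2354e-6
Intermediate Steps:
P(L, b) = 213 + b
1/(P(-955, 609) + a) = 1/((213 + 609) - 810290) = 1/(822 - 810290) = 1/(-809468) = -1/809468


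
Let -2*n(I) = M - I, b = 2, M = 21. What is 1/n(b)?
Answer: -2/19 ≈ -0.10526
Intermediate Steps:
n(I) = -21/2 + I/2 (n(I) = -(21 - I)/2 = -21/2 + I/2)
1/n(b) = 1/(-21/2 + (½)*2) = 1/(-21/2 + 1) = 1/(-19/2) = -2/19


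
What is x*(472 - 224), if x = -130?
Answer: -32240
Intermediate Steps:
x*(472 - 224) = -130*(472 - 224) = -130*248 = -32240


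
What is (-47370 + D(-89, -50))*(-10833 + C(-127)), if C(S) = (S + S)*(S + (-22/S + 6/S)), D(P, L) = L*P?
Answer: -918187560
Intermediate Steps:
C(S) = 2*S*(S - 16/S) (C(S) = (2*S)*(S - 16/S) = 2*S*(S - 16/S))
(-47370 + D(-89, -50))*(-10833 + C(-127)) = (-47370 - 50*(-89))*(-10833 + (-32 + 2*(-127)**2)) = (-47370 + 4450)*(-10833 + (-32 + 2*16129)) = -42920*(-10833 + (-32 + 32258)) = -42920*(-10833 + 32226) = -42920*21393 = -918187560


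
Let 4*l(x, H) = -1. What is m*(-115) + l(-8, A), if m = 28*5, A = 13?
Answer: -64401/4 ≈ -16100.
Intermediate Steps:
l(x, H) = -¼ (l(x, H) = (¼)*(-1) = -¼)
m = 140
m*(-115) + l(-8, A) = 140*(-115) - ¼ = -16100 - ¼ = -64401/4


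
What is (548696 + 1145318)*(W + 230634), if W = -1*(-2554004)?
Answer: 4717215756932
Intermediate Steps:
W = 2554004
(548696 + 1145318)*(W + 230634) = (548696 + 1145318)*(2554004 + 230634) = 1694014*2784638 = 4717215756932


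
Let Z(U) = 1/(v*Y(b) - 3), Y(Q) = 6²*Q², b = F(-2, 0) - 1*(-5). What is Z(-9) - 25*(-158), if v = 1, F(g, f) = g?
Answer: 1267951/321 ≈ 3950.0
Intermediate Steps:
b = 3 (b = -2 - 1*(-5) = -2 + 5 = 3)
Y(Q) = 36*Q²
Z(U) = 1/321 (Z(U) = 1/(1*(36*3²) - 3) = 1/(1*(36*9) - 3) = 1/(1*324 - 3) = 1/(324 - 3) = 1/321)
Z(-9) - 25*(-158) = 1/321 - 25*(-158) = 1/321 + 3950 = 1267951/321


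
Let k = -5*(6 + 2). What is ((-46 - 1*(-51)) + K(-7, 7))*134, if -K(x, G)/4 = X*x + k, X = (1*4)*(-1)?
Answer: 7102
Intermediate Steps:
k = -40 (k = -5*8 = -40)
X = -4 (X = 4*(-1) = -4)
K(x, G) = 160 + 16*x (K(x, G) = -4*(-4*x - 40) = -4*(-40 - 4*x) = 160 + 16*x)
((-46 - 1*(-51)) + K(-7, 7))*134 = ((-46 - 1*(-51)) + (160 + 16*(-7)))*134 = ((-46 + 51) + (160 - 112))*134 = (5 + 48)*134 = 53*134 = 7102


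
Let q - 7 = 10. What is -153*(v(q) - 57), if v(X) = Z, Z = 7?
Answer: 7650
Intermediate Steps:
q = 17 (q = 7 + 10 = 17)
v(X) = 7
-153*(v(q) - 57) = -153*(7 - 57) = -153*(-50) = 7650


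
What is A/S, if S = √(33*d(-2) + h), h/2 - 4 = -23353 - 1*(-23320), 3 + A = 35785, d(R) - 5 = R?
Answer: 35782*√41/41 ≈ 5588.2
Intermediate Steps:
d(R) = 5 + R
A = 35782 (A = -3 + 35785 = 35782)
h = -58 (h = 8 + 2*(-23353 - 1*(-23320)) = 8 + 2*(-23353 + 23320) = 8 + 2*(-33) = 8 - 66 = -58)
S = √41 (S = √(33*(5 - 2) - 58) = √(33*3 - 58) = √(99 - 58) = √41 ≈ 6.4031)
A/S = 35782/(√41) = 35782*(√41/41) = 35782*√41/41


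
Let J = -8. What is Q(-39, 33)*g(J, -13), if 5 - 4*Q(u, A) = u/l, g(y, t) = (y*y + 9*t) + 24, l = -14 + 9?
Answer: 203/10 ≈ 20.300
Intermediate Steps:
l = -5
g(y, t) = 24 + y**2 + 9*t (g(y, t) = (y**2 + 9*t) + 24 = 24 + y**2 + 9*t)
Q(u, A) = 5/4 + u/20 (Q(u, A) = 5/4 - u/(4*(-5)) = 5/4 - u*(-1)/(4*5) = 5/4 - (-1)*u/20 = 5/4 + u/20)
Q(-39, 33)*g(J, -13) = (5/4 + (1/20)*(-39))*(24 + (-8)**2 + 9*(-13)) = (5/4 - 39/20)*(24 + 64 - 117) = -7/10*(-29) = 203/10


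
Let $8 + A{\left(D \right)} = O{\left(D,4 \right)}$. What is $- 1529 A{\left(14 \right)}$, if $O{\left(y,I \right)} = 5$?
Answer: $4587$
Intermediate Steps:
$A{\left(D \right)} = -3$ ($A{\left(D \right)} = -8 + 5 = -3$)
$- 1529 A{\left(14 \right)} = \left(-1529\right) \left(-3\right) = 4587$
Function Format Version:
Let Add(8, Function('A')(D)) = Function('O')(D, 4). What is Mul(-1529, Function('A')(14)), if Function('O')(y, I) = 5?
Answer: 4587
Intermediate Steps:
Function('A')(D) = -3 (Function('A')(D) = Add(-8, 5) = -3)
Mul(-1529, Function('A')(14)) = Mul(-1529, -3) = 4587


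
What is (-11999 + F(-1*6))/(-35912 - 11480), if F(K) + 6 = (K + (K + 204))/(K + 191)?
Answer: 2220733/8767520 ≈ 0.25329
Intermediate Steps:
F(K) = -6 + (204 + 2*K)/(191 + K) (F(K) = -6 + (K + (K + 204))/(K + 191) = -6 + (K + (204 + K))/(191 + K) = -6 + (204 + 2*K)/(191 + K))
(-11999 + F(-1*6))/(-35912 - 11480) = (-11999 + 2*(-471 - (-2)*6)/(191 - 1*6))/(-35912 - 11480) = (-11999 + 2*(-471 - 2*(-6))/(191 - 6))/(-47392) = (-11999 + 2*(-471 + 12)/185)*(-1/47392) = (-11999 + 2*(1/185)*(-459))*(-1/47392) = (-11999 - 918/185)*(-1/47392) = -2220733/185*(-1/47392) = 2220733/8767520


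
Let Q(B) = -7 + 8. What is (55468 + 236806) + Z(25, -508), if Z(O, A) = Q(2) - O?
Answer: 292250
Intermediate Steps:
Q(B) = 1
Z(O, A) = 1 - O
(55468 + 236806) + Z(25, -508) = (55468 + 236806) + (1 - 1*25) = 292274 + (1 - 25) = 292274 - 24 = 292250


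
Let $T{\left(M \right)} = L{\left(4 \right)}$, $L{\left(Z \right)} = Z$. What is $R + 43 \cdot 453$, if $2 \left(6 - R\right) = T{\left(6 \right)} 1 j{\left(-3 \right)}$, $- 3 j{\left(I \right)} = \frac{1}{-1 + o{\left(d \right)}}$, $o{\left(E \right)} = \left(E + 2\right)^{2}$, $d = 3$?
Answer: $\frac{701461}{36} \approx 19485.0$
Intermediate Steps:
$o{\left(E \right)} = \left(2 + E\right)^{2}$
$T{\left(M \right)} = 4$
$j{\left(I \right)} = - \frac{1}{72}$ ($j{\left(I \right)} = - \frac{1}{3 \left(-1 + \left(2 + 3\right)^{2}\right)} = - \frac{1}{3 \left(-1 + 5^{2}\right)} = - \frac{1}{3 \left(-1 + 25\right)} = - \frac{1}{3 \cdot 24} = \left(- \frac{1}{3}\right) \frac{1}{24} = - \frac{1}{72}$)
$R = \frac{217}{36}$ ($R = 6 - \frac{4 \cdot 1 \left(- \frac{1}{72}\right)}{2} = 6 - \frac{4 \left(- \frac{1}{72}\right)}{2} = 6 - - \frac{1}{36} = 6 + \frac{1}{36} = \frac{217}{36} \approx 6.0278$)
$R + 43 \cdot 453 = \frac{217}{36} + 43 \cdot 453 = \frac{217}{36} + 19479 = \frac{701461}{36}$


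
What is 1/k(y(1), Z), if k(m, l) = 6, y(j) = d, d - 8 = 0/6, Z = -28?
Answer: ⅙ ≈ 0.16667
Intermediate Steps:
d = 8 (d = 8 + 0/6 = 8 + 0*(⅙) = 8 + 0 = 8)
y(j) = 8
1/k(y(1), Z) = 1/6 = ⅙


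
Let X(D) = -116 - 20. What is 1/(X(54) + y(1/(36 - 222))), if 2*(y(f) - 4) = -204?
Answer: -1/234 ≈ -0.0042735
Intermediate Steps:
X(D) = -136
y(f) = -98 (y(f) = 4 + (1/2)*(-204) = 4 - 102 = -98)
1/(X(54) + y(1/(36 - 222))) = 1/(-136 - 98) = 1/(-234) = -1/234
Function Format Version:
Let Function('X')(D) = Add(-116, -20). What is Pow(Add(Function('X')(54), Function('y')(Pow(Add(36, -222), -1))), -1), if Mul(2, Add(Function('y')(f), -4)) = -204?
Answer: Rational(-1, 234) ≈ -0.0042735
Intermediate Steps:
Function('X')(D) = -136
Function('y')(f) = -98 (Function('y')(f) = Add(4, Mul(Rational(1, 2), -204)) = Add(4, -102) = -98)
Pow(Add(Function('X')(54), Function('y')(Pow(Add(36, -222), -1))), -1) = Pow(Add(-136, -98), -1) = Pow(-234, -1) = Rational(-1, 234)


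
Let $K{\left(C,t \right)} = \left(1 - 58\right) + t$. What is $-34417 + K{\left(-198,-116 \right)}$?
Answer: $-34590$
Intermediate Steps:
$K{\left(C,t \right)} = -57 + t$
$-34417 + K{\left(-198,-116 \right)} = -34417 - 173 = -34590$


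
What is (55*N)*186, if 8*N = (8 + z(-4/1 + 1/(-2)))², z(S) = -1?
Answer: 250635/4 ≈ 62659.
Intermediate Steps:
N = 49/8 (N = (8 - 1)²/8 = (⅛)*7² = (⅛)*49 = 49/8 ≈ 6.1250)
(55*N)*186 = (55*(49/8))*186 = (2695/8)*186 = 250635/4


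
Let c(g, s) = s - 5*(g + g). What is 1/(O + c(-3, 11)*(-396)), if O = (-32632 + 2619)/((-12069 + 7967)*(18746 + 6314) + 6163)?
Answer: -102789957/1668897711839 ≈ -6.1592e-5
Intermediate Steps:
O = 30013/102789957 (O = -30013/(-4102*25060 + 6163) = -30013/(-102796120 + 6163) = -30013/(-102789957) = -30013*(-1/102789957) = 30013/102789957 ≈ 0.00029198)
c(g, s) = s - 10*g
1/(O + c(-3, 11)*(-396)) = 1/(30013/102789957 + (11 - 10*(-3))*(-396)) = 1/(30013/102789957 + (11 + 30)*(-396)) = 1/(30013/102789957 + 41*(-396)) = 1/(30013/102789957 - 16236) = 1/(-1668897711839/102789957) = -102789957/1668897711839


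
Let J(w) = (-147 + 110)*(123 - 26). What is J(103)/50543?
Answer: -3589/50543 ≈ -0.071009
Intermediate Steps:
J(w) = -3589 (J(w) = -37*97 = -3589)
J(103)/50543 = -3589/50543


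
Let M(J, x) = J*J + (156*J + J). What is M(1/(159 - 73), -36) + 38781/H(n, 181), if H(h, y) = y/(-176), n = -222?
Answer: -50478628533/1338676 ≈ -37708.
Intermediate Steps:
H(h, y) = -y/176 (H(h, y) = y*(-1/176) = -y/176)
M(J, x) = J² + 157*J
M(1/(159 - 73), -36) + 38781/H(n, 181) = (157 + 1/(159 - 73))/(159 - 73) + 38781/((-1/176*181)) = (157 + 1/86)/86 + 38781/(-181/176) = (157 + 1/86)/86 + 38781*(-176/181) = (1/86)*(13503/86) - 6825456/181 = 13503/7396 - 6825456/181 = -50478628533/1338676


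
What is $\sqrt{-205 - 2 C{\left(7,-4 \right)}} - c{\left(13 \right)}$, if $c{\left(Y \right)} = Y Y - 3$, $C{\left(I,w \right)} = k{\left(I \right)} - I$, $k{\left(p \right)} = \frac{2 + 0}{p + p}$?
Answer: $-166 + \frac{i \sqrt{9373}}{7} \approx -166.0 + 13.831 i$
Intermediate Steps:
$k{\left(p \right)} = \frac{1}{p}$ ($k{\left(p \right)} = \frac{2}{2 p} = 2 \frac{1}{2 p} = \frac{1}{p}$)
$C{\left(I,w \right)} = \frac{1}{I} - I$
$c{\left(Y \right)} = -3 + Y^{2}$ ($c{\left(Y \right)} = Y^{2} - 3 = -3 + Y^{2}$)
$\sqrt{-205 - 2 C{\left(7,-4 \right)}} - c{\left(13 \right)} = \sqrt{-205 - 2 \left(\frac{1}{7} - 7\right)} - \left(-3 + 13^{2}\right) = \sqrt{-205 - 2 \left(\frac{1}{7} - 7\right)} - \left(-3 + 169\right) = \sqrt{-205 - - \frac{96}{7}} - 166 = \sqrt{-205 + \frac{96}{7}} - 166 = \sqrt{- \frac{1339}{7}} - 166 = \frac{i \sqrt{9373}}{7} - 166 = -166 + \frac{i \sqrt{9373}}{7}$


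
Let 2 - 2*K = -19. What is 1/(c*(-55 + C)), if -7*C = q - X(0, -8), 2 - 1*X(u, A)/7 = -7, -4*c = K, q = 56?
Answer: 4/567 ≈ 0.0070547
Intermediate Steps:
K = 21/2 (K = 1 - 1/2*(-19) = 1 + 19/2 = 21/2 ≈ 10.500)
c = -21/8 (c = -1/4*21/2 = -21/8 ≈ -2.6250)
X(u, A) = 63 (X(u, A) = 14 - 7*(-7) = 14 + 49 = 63)
C = 1 (C = -(56 - 1*63)/7 = -(56 - 63)/7 = -1/7*(-7) = 1)
1/(c*(-55 + C)) = 1/(-21*(-55 + 1)/8) = 1/(-21/8*(-54)) = 1/(567/4) = 4/567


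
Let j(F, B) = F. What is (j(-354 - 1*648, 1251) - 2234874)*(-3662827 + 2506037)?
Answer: 2586438998040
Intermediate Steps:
(j(-354 - 1*648, 1251) - 2234874)*(-3662827 + 2506037) = ((-354 - 1*648) - 2234874)*(-3662827 + 2506037) = ((-354 - 648) - 2234874)*(-1156790) = (-1002 - 2234874)*(-1156790) = -2235876*(-1156790) = 2586438998040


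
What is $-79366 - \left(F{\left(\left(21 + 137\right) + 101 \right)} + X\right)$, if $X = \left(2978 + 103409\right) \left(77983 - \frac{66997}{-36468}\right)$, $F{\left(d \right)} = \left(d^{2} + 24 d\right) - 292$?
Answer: $- \frac{302564976064495}{36468} \approx -8.2967 \cdot 10^{9}$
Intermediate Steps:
$F{\left(d \right)} = -292 + d^{2} + 24 d$
$X = \frac{302559419398867}{36468}$ ($X = 106387 \left(77983 - - \frac{66997}{36468}\right) = 106387 \left(77983 + \frac{66997}{36468}\right) = 106387 \cdot \frac{2843951041}{36468} = \frac{302559419398867}{36468} \approx 8.2966 \cdot 10^{9}$)
$-79366 - \left(F{\left(\left(21 + 137\right) + 101 \right)} + X\right) = -79366 - \left(\left(-292 + \left(\left(21 + 137\right) + 101\right)^{2} + 24 \left(\left(21 + 137\right) + 101\right)\right) + \frac{302559419398867}{36468}\right) = -79366 - \left(\left(-292 + \left(158 + 101\right)^{2} + 24 \left(158 + 101\right)\right) + \frac{302559419398867}{36468}\right) = -79366 - \left(\left(-292 + 259^{2} + 24 \cdot 259\right) + \frac{302559419398867}{36468}\right) = -79366 - \left(\left(-292 + 67081 + 6216\right) + \frac{302559419398867}{36468}\right) = -79366 - \left(73005 + \frac{302559419398867}{36468}\right) = -79366 - \frac{302562081745207}{36468} = - \frac{302564976064495}{36468}$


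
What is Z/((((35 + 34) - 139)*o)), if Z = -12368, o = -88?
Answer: -773/385 ≈ -2.0078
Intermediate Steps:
Z/((((35 + 34) - 139)*o)) = -12368*(-1/(88*((35 + 34) - 139))) = -12368*(-1/(88*(69 - 139))) = -12368/((-70*(-88))) = -12368/6160 = -12368*1/6160 = -773/385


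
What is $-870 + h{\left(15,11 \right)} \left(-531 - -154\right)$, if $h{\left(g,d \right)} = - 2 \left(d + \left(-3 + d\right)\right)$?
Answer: $13456$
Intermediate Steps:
$h{\left(g,d \right)} = 6 - 4 d$ ($h{\left(g,d \right)} = - 2 \left(-3 + 2 d\right) = 6 - 4 d$)
$-870 + h{\left(15,11 \right)} \left(-531 - -154\right) = -870 + \left(6 - 44\right) \left(-531 - -154\right) = -870 + \left(6 - 44\right) \left(-531 + 154\right) = -870 - -14326 = -870 + 14326 = 13456$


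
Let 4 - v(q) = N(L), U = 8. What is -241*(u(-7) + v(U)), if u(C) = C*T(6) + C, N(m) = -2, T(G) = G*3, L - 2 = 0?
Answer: 30607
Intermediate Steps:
L = 2 (L = 2 + 0 = 2)
T(G) = 3*G
v(q) = 6 (v(q) = 4 - 1*(-2) = 4 + 2 = 6)
u(C) = 19*C (u(C) = C*(3*6) + C = C*18 + C = 18*C + C = 19*C)
-241*(u(-7) + v(U)) = -241*(19*(-7) + 6) = -241*(-133 + 6) = -241*(-127) = 30607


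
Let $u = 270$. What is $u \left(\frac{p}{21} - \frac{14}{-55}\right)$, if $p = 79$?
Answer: $\frac{83502}{77} \approx 1084.4$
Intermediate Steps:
$u \left(\frac{p}{21} - \frac{14}{-55}\right) = 270 \left(\frac{79}{21} - \frac{14}{-55}\right) = 270 \left(79 \cdot \frac{1}{21} - - \frac{14}{55}\right) = 270 \left(\frac{79}{21} + \frac{14}{55}\right) = 270 \cdot \frac{4639}{1155} = \frac{83502}{77}$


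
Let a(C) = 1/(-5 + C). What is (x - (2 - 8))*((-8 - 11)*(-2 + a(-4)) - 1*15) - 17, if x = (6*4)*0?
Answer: 401/3 ≈ 133.67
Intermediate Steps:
x = 0 (x = 24*0 = 0)
(x - (2 - 8))*((-8 - 11)*(-2 + a(-4)) - 1*15) - 17 = (0 - (2 - 8))*((-8 - 11)*(-2 + 1/(-5 - 4)) - 1*15) - 17 = (0 - 1*(-6))*(-19*(-2 + 1/(-9)) - 15) - 17 = (0 + 6)*(-19*(-2 - 1/9) - 15) - 17 = 6*(-19*(-19/9) - 15) - 17 = 6*(361/9 - 15) - 17 = 6*(226/9) - 17 = 452/3 - 17 = 401/3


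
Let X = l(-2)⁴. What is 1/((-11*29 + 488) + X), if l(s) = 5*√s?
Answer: 1/2669 ≈ 0.00037467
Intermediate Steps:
X = 2500 (X = (5*√(-2))⁴ = (5*(I*√2))⁴ = (5*I*√2)⁴ = 2500)
1/((-11*29 + 488) + X) = 1/((-11*29 + 488) + 2500) = 1/((-319 + 488) + 2500) = 1/(169 + 2500) = 1/2669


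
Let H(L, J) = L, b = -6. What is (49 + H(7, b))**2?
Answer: 3136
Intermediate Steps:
(49 + H(7, b))**2 = (49 + 7)**2 = 56**2 = 3136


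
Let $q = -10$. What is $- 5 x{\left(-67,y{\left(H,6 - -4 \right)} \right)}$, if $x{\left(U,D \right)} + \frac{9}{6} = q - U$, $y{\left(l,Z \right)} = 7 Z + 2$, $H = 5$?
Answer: $- \frac{555}{2} \approx -277.5$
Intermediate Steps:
$y{\left(l,Z \right)} = 2 + 7 Z$
$x{\left(U,D \right)} = - \frac{23}{2} - U$ ($x{\left(U,D \right)} = - \frac{3}{2} - \left(10 + U\right) = - \frac{23}{2} - U$)
$- 5 x{\left(-67,y{\left(H,6 - -4 \right)} \right)} = - 5 \left(- \frac{23}{2} - -67\right) = - 5 \left(- \frac{23}{2} + 67\right) = \left(-5\right) \frac{111}{2} = - \frac{555}{2}$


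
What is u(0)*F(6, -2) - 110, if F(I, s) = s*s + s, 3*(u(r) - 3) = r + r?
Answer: -104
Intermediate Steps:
u(r) = 3 + 2*r/3 (u(r) = 3 + (r + r)/3 = 3 + (2*r)/3 = 3 + 2*r/3)
F(I, s) = s + s**2 (F(I, s) = s**2 + s = s + s**2)
u(0)*F(6, -2) - 110 = (3 + (2/3)*0)*(-2*(1 - 2)) - 110 = (3 + 0)*(-2*(-1)) - 110 = 3*2 - 110 = 6 - 110 = -104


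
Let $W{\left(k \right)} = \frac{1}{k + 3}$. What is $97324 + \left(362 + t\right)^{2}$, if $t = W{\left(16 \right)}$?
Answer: $\frac{82454605}{361} \approx 2.2841 \cdot 10^{5}$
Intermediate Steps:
$W{\left(k \right)} = \frac{1}{3 + k}$
$t = \frac{1}{19}$ ($t = \frac{1}{3 + 16} = \frac{1}{19} \approx 0.052632$)
$97324 + \left(362 + t\right)^{2} = 97324 + \left(362 + \frac{1}{19}\right)^{2} = 97324 + \left(\frac{6879}{19}\right)^{2} = 97324 + \frac{47320641}{361} = \frac{82454605}{361}$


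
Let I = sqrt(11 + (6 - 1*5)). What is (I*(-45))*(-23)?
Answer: 2070*sqrt(3) ≈ 3585.3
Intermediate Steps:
I = 2*sqrt(3) (I = sqrt(11 + (6 - 5)) = sqrt(11 + 1) = sqrt(12) = 2*sqrt(3) ≈ 3.4641)
(I*(-45))*(-23) = ((2*sqrt(3))*(-45))*(-23) = -90*sqrt(3)*(-23) = 2070*sqrt(3)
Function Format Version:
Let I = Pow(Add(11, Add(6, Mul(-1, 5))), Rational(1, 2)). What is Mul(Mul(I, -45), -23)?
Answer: Mul(2070, Pow(3, Rational(1, 2))) ≈ 3585.3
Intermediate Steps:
I = Mul(2, Pow(3, Rational(1, 2))) (I = Pow(Add(11, Add(6, -5)), Rational(1, 2)) = Pow(Add(11, 1), Rational(1, 2)) = Pow(12, Rational(1, 2)) = Mul(2, Pow(3, Rational(1, 2))) ≈ 3.4641)
Mul(Mul(I, -45), -23) = Mul(Mul(Mul(2, Pow(3, Rational(1, 2))), -45), -23) = Mul(Mul(-90, Pow(3, Rational(1, 2))), -23) = Mul(2070, Pow(3, Rational(1, 2)))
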